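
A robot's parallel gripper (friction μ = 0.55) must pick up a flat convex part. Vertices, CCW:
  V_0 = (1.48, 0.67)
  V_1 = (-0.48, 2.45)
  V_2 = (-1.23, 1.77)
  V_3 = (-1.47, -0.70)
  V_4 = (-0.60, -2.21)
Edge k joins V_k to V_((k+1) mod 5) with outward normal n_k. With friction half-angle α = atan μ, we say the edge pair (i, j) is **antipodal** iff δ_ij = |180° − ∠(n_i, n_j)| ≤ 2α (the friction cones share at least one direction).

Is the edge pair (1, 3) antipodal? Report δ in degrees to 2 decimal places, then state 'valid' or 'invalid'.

α = atan 0.55 = 28.81°;  2α = 57.62°
edge 1: e_1 = (-0.75, -0.68);  n_1 = (-0.6717, +0.7408)
edge 3: e_3 = (+0.87, -1.51);  n_3 = (-0.8665, -0.4992)
∠(n_1, n_3) = 77.75°
δ = |180° − 77.75°| = 102.25°
102.25° > 2α = 57.62°  →  invalid

δ = 102.25°, invalid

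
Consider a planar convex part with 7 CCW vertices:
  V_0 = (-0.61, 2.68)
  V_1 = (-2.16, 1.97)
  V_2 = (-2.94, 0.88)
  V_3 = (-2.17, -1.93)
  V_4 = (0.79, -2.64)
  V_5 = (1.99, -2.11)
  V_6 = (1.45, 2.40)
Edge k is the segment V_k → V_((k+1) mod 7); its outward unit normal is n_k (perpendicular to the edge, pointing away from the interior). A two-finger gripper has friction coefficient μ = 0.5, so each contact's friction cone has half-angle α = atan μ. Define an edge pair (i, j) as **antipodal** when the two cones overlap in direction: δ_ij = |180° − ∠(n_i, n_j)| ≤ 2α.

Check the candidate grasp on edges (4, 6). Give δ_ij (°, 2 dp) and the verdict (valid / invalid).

δ = 31.57°, valid

α = atan 0.5 = 26.57°;  2α = 53.13°
edge 4: e_4 = (+1.20, +0.53);  n_4 = (+0.4040, -0.9148)
edge 6: e_6 = (-2.06, +0.28);  n_6 = (+0.1347, +0.9909)
∠(n_4, n_6) = 148.43°
δ = |180° − 148.43°| = 31.57°
31.57° ≤ 2α = 53.13°  →  valid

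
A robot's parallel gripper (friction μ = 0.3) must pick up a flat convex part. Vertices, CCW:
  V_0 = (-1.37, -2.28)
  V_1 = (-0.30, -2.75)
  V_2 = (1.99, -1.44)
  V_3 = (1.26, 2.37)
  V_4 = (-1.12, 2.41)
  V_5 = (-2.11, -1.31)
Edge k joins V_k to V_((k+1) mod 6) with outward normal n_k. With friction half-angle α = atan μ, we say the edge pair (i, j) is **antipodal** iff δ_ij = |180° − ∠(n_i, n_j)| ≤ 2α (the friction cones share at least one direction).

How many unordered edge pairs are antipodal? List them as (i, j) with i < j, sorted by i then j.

α = atan 0.3 = 16.70°;  2α = 33.40°
n_0 = (-0.4022, -0.9156)
n_1 = (+0.4965, -0.8680)
n_2 = (+0.9821, +0.1882)
n_3 = (+0.0168, +0.9999)
n_4 = (-0.9664, +0.2572)
n_5 = (-0.7951, -0.6065)
  (0,1): δ = 126.51°  ·
  (0,2): δ = 55.44°  ·
  (0,3): δ = 22.75°  ✓
  (0,4): δ = 98.81°  ·
  (0,5): δ = 151.05°  ·
  (1,2): δ = 108.93°  ·
  (1,3): δ = 30.73°  ✓
  (1,4): δ = 45.33°  ·
  (1,5): δ = 97.57°  ·
  (2,3): δ = 101.81°  ·
  (2,4): δ = 25.75°  ✓
  (2,5): δ = 26.49°  ✓
  (3,4): δ = 103.94°  ·
  (3,5): δ = 51.70°  ·
  (4,5): δ = 127.76°  ·
antipodal pairs: 4

count = 4; pairs: (0,3), (1,3), (2,4), (2,5)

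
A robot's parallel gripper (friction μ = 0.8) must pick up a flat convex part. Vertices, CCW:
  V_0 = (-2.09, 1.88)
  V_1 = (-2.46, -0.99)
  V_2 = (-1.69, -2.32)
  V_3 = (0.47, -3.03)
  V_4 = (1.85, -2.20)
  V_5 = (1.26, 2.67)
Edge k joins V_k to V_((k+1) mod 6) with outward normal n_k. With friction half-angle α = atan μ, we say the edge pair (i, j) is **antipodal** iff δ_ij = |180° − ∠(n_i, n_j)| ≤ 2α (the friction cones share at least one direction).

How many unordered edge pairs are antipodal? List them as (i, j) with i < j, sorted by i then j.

count = 7; pairs: (0,3), (0,4), (1,4), (1,5), (2,4), (2,5), (3,5)

α = atan 0.8 = 38.66°;  2α = 77.32°
n_0 = (-0.9918, +0.1279)
n_1 = (-0.8654, -0.5010)
n_2 = (-0.3123, -0.9500)
n_3 = (+0.5154, -0.8569)
n_4 = (+0.9927, +0.1203)
n_5 = (-0.2295, +0.9733)
  (0,1): δ = 142.59°  ·
  (0,2): δ = 100.85°  ·
  (0,3): δ = 51.63°  ✓
  (0,4): δ = 14.25°  ✓
  (0,5): δ = 110.62°  ·
  (1,2): δ = 138.26°  ·
  (1,3): δ = 89.04°  ·
  (1,4): δ = 23.16°  ✓
  (1,5): δ = 73.20°  ✓
  (2,3): δ = 130.78°  ·
  (2,4): δ = 64.90°  ✓
  (2,5): δ = 31.47°  ✓
  (3,4): δ = 114.12°  ·
  (3,5): δ = 17.76°  ✓
  (4,5): δ = 83.64°  ·
antipodal pairs: 7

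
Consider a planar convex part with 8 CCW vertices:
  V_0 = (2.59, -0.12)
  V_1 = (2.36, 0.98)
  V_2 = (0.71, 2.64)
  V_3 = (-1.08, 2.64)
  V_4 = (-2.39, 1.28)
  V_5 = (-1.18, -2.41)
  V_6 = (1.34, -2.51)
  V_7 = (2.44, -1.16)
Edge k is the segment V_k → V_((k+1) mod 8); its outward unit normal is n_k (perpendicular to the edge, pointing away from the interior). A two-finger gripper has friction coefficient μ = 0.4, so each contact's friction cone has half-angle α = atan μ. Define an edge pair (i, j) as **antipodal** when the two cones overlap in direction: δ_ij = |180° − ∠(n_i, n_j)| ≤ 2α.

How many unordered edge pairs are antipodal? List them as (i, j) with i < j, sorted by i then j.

α = atan 0.4 = 21.80°;  2α = 43.60°
n_0 = (+0.9788, +0.2047)
n_1 = (+0.7092, +0.7050)
n_2 = (+0.0000, +1.0000)
n_3 = (-0.7202, +0.6937)
n_4 = (-0.9502, -0.3116)
n_5 = (-0.0397, -0.9992)
n_6 = (+0.7752, -0.6317)
n_7 = (+0.9898, -0.1428)
  (0,1): δ = 146.98°  ·
  (0,2): δ = 101.81°  ·
  (0,3): δ = 55.74°  ·
  (0,4): δ = 6.35°  ✓
  (0,5): δ = 75.92°  ·
  (0,6): δ = 129.02°  ·
  (0,7): δ = 159.98°  ·
  (1,2): δ = 134.83°  ·
  (1,3): δ = 88.75°  ·
  (1,4): δ = 26.67°  ✓
  (1,5): δ = 42.90°  ✓
  (1,6): δ = 96.00°  ·
  (1,7): δ = 126.97°  ·
  (2,3): δ = 133.93°  ·
  (2,4): δ = 71.84°  ·
  (2,5): δ = 2.27°  ✓
  (2,6): δ = 50.83°  ·
  (2,7): δ = 81.79°  ·
  (3,4): δ = 117.92°  ·
  (3,5): δ = 48.35°  ·
  (3,6): δ = 4.75°  ✓
  (3,7): δ = 35.72°  ✓
  (4,5): δ = 110.43°  ·
  (4,6): δ = 57.33°  ·
  (4,7): δ = 26.36°  ✓
  (5,6): δ = 126.90°  ·
  (5,7): δ = 95.93°  ·
  (6,7): δ = 149.03°  ·
antipodal pairs: 7

count = 7; pairs: (0,4), (1,4), (1,5), (2,5), (3,6), (3,7), (4,7)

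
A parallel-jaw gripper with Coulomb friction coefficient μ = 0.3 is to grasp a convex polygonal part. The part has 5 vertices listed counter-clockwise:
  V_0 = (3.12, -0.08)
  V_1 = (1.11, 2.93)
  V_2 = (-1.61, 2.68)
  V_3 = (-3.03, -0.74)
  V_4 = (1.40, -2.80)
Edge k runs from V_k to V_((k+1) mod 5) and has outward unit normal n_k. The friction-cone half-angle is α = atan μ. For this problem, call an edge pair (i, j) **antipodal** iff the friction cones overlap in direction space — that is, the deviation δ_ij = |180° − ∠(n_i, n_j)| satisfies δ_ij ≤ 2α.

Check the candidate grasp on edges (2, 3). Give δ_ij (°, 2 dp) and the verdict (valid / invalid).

δ = 92.39°, invalid

α = atan 0.3 = 16.70°;  2α = 33.40°
edge 2: e_2 = (-1.42, -3.42);  n_2 = (-0.9236, +0.3835)
edge 3: e_3 = (+4.43, -2.06);  n_3 = (-0.4217, -0.9068)
∠(n_2, n_3) = 87.61°
δ = |180° − 87.61°| = 92.39°
92.39° > 2α = 33.40°  →  invalid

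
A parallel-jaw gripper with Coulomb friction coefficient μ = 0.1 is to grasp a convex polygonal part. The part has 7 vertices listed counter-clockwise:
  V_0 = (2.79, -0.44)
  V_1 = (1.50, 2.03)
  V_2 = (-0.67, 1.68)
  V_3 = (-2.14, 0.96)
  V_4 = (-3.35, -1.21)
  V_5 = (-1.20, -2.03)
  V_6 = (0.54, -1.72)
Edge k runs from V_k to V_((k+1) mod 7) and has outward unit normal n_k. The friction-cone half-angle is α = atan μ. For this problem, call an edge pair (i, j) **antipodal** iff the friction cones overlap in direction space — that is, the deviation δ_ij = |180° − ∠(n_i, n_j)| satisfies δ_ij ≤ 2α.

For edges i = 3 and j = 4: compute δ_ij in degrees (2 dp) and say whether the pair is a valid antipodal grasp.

α = atan 0.1 = 5.71°;  2α = 11.42°
edge 3: e_3 = (-1.21, -2.17);  n_3 = (-0.8734, +0.4870)
edge 4: e_4 = (+2.15, -0.82);  n_4 = (-0.3564, -0.9343)
∠(n_3, n_4) = 98.27°
δ = |180° − 98.27°| = 81.73°
81.73° > 2α = 11.42°  →  invalid

δ = 81.73°, invalid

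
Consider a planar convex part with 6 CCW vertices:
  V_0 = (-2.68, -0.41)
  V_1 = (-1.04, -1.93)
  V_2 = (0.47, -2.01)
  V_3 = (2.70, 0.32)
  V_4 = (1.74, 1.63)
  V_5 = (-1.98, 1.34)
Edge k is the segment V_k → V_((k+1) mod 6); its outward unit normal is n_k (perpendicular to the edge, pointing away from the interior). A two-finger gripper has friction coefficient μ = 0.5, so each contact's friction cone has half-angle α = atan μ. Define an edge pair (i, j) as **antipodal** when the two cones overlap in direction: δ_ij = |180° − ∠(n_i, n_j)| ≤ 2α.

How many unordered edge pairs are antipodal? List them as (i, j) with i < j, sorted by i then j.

count = 6; pairs: (0,3), (0,4), (1,3), (1,4), (2,4), (2,5)

α = atan 0.5 = 26.57°;  2α = 53.13°
n_0 = (-0.6798, -0.7334)
n_1 = (-0.0529, -0.9986)
n_2 = (+0.7224, -0.6914)
n_3 = (+0.8066, +0.5911)
n_4 = (-0.0777, +0.9970)
n_5 = (-0.9285, +0.3714)
  (0,1): δ = 140.21°  ·
  (0,2): δ = 90.92°  ·
  (0,3): δ = 10.94°  ✓
  (0,4): δ = 47.28°  ✓
  (0,5): δ = 111.02°  ·
  (1,2): δ = 130.71°  ·
  (1,3): δ = 50.73°  ✓
  (1,4): δ = 7.49°  ✓
  (1,5): δ = 71.23°  ·
  (2,3): δ = 100.02°  ·
  (2,4): δ = 41.80°  ✓
  (2,5): δ = 21.94°  ✓
  (3,4): δ = 121.78°  ·
  (3,5): δ = 58.04°  ·
  (4,5): δ = 116.26°  ·
antipodal pairs: 6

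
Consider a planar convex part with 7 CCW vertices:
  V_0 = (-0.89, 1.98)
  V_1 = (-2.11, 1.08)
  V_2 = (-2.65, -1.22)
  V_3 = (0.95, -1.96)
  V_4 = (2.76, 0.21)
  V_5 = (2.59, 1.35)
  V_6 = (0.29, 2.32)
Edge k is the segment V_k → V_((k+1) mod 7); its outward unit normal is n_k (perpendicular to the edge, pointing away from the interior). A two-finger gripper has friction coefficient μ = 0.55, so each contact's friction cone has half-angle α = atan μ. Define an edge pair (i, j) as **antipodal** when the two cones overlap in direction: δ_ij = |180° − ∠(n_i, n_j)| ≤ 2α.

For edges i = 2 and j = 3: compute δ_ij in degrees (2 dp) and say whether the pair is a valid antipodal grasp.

α = atan 0.55 = 28.81°;  2α = 57.62°
edge 2: e_2 = (+3.60, -0.74);  n_2 = (-0.2013, -0.9795)
edge 3: e_3 = (+1.81, +2.17);  n_3 = (+0.7679, -0.6405)
∠(n_2, n_3) = 61.78°
δ = |180° − 61.78°| = 118.22°
118.22° > 2α = 57.62°  →  invalid

δ = 118.22°, invalid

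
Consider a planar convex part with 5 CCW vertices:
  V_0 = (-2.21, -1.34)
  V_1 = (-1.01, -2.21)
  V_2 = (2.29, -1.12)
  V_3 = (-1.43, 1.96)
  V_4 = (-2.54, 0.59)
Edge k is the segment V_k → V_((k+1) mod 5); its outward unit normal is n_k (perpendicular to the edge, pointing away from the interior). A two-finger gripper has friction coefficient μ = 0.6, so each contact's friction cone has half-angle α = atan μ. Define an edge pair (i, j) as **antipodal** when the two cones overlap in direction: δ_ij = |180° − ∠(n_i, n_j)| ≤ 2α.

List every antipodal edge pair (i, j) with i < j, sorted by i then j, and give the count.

count = 4; pairs: (0,2), (1,2), (1,3), (2,4)

α = atan 0.6 = 30.96°;  2α = 61.93°
n_0 = (-0.5870, -0.8096)
n_1 = (+0.3136, -0.9495)
n_2 = (+0.6377, +0.7703)
n_3 = (-0.7770, +0.6295)
n_4 = (-0.9857, -0.1685)
  (0,1): δ = 125.78°  ·
  (0,2): δ = 3.68°  ✓
  (0,3): δ = 86.93°  ·
  (0,4): δ = 135.64°  ·
  (1,2): δ = 57.90°  ✓
  (1,3): δ = 32.71°  ✓
  (1,4): δ = 81.42°  ·
  (2,3): δ = 89.39°  ·
  (2,4): δ = 40.67°  ✓
  (3,4): δ = 131.28°  ·
antipodal pairs: 4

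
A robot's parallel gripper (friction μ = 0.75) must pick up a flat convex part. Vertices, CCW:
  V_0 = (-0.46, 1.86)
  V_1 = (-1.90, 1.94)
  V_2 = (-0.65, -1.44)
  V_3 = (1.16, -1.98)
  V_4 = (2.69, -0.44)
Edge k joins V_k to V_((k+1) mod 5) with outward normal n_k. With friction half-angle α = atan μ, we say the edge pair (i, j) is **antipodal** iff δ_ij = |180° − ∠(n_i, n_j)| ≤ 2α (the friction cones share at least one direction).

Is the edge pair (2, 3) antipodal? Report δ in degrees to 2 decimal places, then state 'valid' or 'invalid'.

α = atan 0.75 = 36.87°;  2α = 73.74°
edge 2: e_2 = (+1.81, -0.54);  n_2 = (-0.2859, -0.9583)
edge 3: e_3 = (+1.53, +1.54);  n_3 = (+0.7094, -0.7048)
∠(n_2, n_3) = 61.80°
δ = |180° − 61.80°| = 118.20°
118.20° > 2α = 73.74°  →  invalid

δ = 118.20°, invalid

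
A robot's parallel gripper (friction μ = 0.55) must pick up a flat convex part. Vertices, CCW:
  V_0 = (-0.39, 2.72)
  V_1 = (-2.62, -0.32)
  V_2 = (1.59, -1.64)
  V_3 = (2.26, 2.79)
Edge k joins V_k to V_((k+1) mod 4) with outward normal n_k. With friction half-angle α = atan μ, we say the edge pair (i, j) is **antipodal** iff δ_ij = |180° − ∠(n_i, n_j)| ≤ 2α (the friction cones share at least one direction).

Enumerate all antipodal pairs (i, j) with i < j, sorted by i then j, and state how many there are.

count = 2; pairs: (0,2), (1,3)

α = atan 0.55 = 28.81°;  2α = 57.62°
n_0 = (-0.8063, +0.5915)
n_1 = (-0.2992, -0.9542)
n_2 = (+0.9888, -0.1495)
n_3 = (-0.0264, +0.9997)
  (0,1): δ = 71.15°  ·
  (0,2): δ = 27.66°  ✓
  (0,3): δ = 127.78°  ·
  (1,2): δ = 81.19°  ·
  (1,3): δ = 18.92°  ✓
  (2,3): δ = 79.89°  ·
antipodal pairs: 2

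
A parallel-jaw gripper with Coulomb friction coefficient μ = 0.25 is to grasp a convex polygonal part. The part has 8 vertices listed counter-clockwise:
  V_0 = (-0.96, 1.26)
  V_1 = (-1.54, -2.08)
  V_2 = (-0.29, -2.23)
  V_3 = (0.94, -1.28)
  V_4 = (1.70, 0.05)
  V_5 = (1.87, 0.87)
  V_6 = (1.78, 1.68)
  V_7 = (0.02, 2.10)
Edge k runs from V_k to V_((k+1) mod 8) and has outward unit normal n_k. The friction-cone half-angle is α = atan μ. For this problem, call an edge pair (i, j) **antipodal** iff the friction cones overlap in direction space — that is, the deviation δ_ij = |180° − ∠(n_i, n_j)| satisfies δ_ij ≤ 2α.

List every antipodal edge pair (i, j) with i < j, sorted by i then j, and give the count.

α = atan 0.25 = 14.04°;  2α = 28.07°
n_0 = (-0.9853, +0.1711)
n_1 = (-0.1191, -0.9929)
n_2 = (+0.6113, -0.7914)
n_3 = (+0.8682, -0.4961)
n_4 = (+0.9792, -0.2030)
n_5 = (+0.9939, +0.1104)
n_6 = (+0.2321, +0.9727)
n_7 = (-0.6508, +0.7593)
  (0,1): δ = 86.99°  ·
  (0,2): δ = 42.47°  ·
  (0,3): δ = 19.89°  ✓
  (0,4): δ = 1.86°  ✓
  (0,5): δ = 16.19°  ✓
  (0,6): δ = 86.43°  ·
  (0,7): δ = 140.45°  ·
  (1,2): δ = 135.48°  ·
  (1,3): δ = 112.90°  ·
  (1,4): δ = 94.87°  ·
  (1,5): δ = 76.82°  ·
  (1,6): δ = 6.58°  ✓
  (1,7): δ = 47.44°  ·
  (2,3): δ = 157.43°  ·
  (2,4): δ = 139.39°  ·
  (2,5): δ = 121.34°  ·
  (2,6): δ = 51.10°  ·
  (2,7): δ = 2.92°  ✓
  (3,4): δ = 161.97°  ·
  (3,5): δ = 143.91°  ·
  (3,6): δ = 73.68°  ·
  (3,7): δ = 19.65°  ✓
  (4,5): δ = 161.95°  ·
  (4,6): δ = 91.71°  ·
  (4,7): δ = 37.69°  ·
  (5,6): δ = 109.76°  ·
  (5,7): δ = 55.74°  ·
  (6,7): δ = 125.98°  ·
antipodal pairs: 6

count = 6; pairs: (0,3), (0,4), (0,5), (1,6), (2,7), (3,7)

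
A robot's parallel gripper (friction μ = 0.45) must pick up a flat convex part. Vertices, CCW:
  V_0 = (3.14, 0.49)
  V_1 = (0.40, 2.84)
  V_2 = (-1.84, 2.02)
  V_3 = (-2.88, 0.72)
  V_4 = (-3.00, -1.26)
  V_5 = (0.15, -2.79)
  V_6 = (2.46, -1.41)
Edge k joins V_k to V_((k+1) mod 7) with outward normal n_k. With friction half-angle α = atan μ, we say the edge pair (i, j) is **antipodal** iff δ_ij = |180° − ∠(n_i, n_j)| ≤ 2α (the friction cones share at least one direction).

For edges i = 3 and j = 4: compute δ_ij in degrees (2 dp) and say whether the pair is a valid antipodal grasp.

α = atan 0.45 = 24.23°;  2α = 48.46°
edge 3: e_3 = (-0.12, -1.98);  n_3 = (-0.9982, +0.0605)
edge 4: e_4 = (+3.15, -1.53);  n_4 = (-0.4369, -0.8995)
∠(n_3, n_4) = 67.56°
δ = |180° − 67.56°| = 112.44°
112.44° > 2α = 48.46°  →  invalid

δ = 112.44°, invalid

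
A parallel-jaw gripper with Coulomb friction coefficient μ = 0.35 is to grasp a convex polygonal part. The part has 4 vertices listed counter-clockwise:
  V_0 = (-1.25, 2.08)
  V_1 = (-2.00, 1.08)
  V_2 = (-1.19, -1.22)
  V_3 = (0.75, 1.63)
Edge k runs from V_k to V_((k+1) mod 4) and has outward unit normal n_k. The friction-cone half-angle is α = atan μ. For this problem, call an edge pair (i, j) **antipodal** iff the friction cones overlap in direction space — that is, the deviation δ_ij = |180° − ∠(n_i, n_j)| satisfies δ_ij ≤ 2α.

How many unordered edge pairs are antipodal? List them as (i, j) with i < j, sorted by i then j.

α = atan 0.35 = 19.29°;  2α = 38.58°
n_0 = (-0.8000, +0.6000)
n_1 = (-0.9432, -0.3322)
n_2 = (+0.8267, -0.5627)
n_3 = (+0.2195, +0.9756)
  (0,1): δ = 123.73°  ·
  (0,2): δ = 2.63°  ✓
  (0,3): δ = 114.19°  ·
  (1,2): δ = 53.64°  ·
  (1,3): δ = 57.92°  ·
  (2,3): δ = 68.44°  ·
antipodal pairs: 1

count = 1; pairs: (0,2)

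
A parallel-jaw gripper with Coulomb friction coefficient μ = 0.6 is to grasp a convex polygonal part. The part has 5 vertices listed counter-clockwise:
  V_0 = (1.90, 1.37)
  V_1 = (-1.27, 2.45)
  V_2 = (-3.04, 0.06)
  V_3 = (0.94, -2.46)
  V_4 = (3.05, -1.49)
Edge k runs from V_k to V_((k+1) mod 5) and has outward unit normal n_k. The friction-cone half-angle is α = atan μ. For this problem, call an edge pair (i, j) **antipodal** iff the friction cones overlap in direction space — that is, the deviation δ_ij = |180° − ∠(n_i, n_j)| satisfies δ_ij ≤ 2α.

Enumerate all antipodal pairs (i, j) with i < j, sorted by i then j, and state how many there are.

α = atan 0.6 = 30.96°;  2α = 61.93°
n_0 = (+0.3225, +0.9466)
n_1 = (-0.8036, +0.5951)
n_2 = (-0.5350, -0.8449)
n_3 = (+0.4177, -0.9086)
n_4 = (+0.9278, +0.3731)
  (0,1): δ = 107.71°  ·
  (0,2): δ = 13.53°  ✓
  (0,3): δ = 43.50°  ✓
  (0,4): δ = 130.72°  ·
  (1,2): δ = 85.82°  ·
  (1,3): δ = 28.79°  ✓
  (1,4): δ = 58.43°  ✓
  (2,3): δ = 122.97°  ·
  (2,4): δ = 35.75°  ✓
  (3,4): δ = 92.78°  ·
antipodal pairs: 5

count = 5; pairs: (0,2), (0,3), (1,3), (1,4), (2,4)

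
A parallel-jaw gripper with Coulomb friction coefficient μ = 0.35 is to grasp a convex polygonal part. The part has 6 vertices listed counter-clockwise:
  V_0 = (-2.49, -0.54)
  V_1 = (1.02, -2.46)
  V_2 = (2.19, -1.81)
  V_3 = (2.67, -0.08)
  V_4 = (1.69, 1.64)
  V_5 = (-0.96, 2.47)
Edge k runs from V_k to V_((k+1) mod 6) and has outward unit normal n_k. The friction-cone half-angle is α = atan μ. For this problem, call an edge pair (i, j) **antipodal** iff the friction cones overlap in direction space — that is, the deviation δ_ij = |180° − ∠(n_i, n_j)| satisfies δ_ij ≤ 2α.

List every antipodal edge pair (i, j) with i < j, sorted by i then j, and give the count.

α = atan 0.35 = 19.29°;  2α = 38.58°
n_0 = (-0.4799, -0.8773)
n_1 = (+0.4856, -0.8742)
n_2 = (+0.9636, -0.2674)
n_3 = (+0.8689, +0.4951)
n_4 = (+0.2989, +0.9543)
n_5 = (-0.8914, +0.4531)
  (0,1): δ = 122.27°  ·
  (0,2): δ = 76.83°  ·
  (0,3): δ = 31.65°  ✓
  (0,4): δ = 11.29°  ✓
  (0,5): δ = 91.73°  ·
  (1,2): δ = 134.56°  ·
  (1,3): δ = 89.38°  ·
  (1,4): δ = 46.45°  ·
  (1,5): δ = 34.00°  ✓
  (2,3): δ = 134.82°  ·
  (2,4): δ = 91.88°  ·
  (2,5): δ = 11.44°  ✓
  (3,4): δ = 137.06°  ·
  (3,5): δ = 56.62°  ·
  (4,5): δ = 99.55°  ·
antipodal pairs: 4

count = 4; pairs: (0,3), (0,4), (1,5), (2,5)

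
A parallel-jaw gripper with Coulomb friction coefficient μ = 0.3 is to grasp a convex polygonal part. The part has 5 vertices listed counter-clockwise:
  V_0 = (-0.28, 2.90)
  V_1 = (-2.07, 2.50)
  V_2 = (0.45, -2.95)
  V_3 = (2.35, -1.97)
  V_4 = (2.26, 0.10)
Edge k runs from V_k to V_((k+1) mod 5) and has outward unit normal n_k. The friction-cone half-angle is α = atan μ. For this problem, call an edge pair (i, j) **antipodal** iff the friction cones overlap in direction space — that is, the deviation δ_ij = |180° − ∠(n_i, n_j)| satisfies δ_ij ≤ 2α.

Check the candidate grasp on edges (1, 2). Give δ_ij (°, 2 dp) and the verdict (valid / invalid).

α = atan 0.3 = 16.70°;  2α = 33.40°
edge 1: e_1 = (+2.52, -5.45);  n_1 = (-0.9077, -0.4197)
edge 2: e_2 = (+1.90, +0.98);  n_2 = (+0.4584, -0.8887)
∠(n_1, n_2) = 92.47°
δ = |180° − 92.47°| = 87.53°
87.53° > 2α = 33.40°  →  invalid

δ = 87.53°, invalid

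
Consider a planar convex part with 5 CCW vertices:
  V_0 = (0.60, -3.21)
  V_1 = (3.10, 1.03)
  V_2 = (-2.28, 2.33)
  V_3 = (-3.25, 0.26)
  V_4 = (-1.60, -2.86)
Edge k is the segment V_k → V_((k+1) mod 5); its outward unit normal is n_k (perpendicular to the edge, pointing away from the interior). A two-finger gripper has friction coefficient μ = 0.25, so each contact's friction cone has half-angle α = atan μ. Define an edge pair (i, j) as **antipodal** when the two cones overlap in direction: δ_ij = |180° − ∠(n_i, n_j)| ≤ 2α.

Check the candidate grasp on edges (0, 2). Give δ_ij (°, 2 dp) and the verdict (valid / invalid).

δ = 5.42°, valid

α = atan 0.25 = 14.04°;  2α = 28.07°
edge 0: e_0 = (+2.50, +4.24);  n_0 = (+0.8614, -0.5079)
edge 2: e_2 = (-0.97, -2.07);  n_2 = (-0.9055, +0.4243)
∠(n_0, n_2) = 174.58°
δ = |180° − 174.58°| = 5.42°
5.42° ≤ 2α = 28.07°  →  valid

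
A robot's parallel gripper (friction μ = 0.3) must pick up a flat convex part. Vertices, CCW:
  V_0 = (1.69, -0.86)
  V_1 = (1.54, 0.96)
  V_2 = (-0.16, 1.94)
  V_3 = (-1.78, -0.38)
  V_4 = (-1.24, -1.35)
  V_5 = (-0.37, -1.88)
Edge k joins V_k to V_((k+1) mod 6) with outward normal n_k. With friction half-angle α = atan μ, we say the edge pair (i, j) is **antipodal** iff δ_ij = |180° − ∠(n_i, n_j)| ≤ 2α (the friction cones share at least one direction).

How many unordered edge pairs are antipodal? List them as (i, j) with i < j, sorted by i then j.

α = atan 0.3 = 16.70°;  2α = 33.40°
n_0 = (+0.9966, +0.0821)
n_1 = (+0.4994, +0.8664)
n_2 = (-0.8199, +0.5725)
n_3 = (-0.8737, -0.4864)
n_4 = (-0.5203, -0.8540)
n_5 = (+0.4437, -0.8962)
  (0,1): δ = 124.67°  ·
  (0,2): δ = 39.64°  ·
  (0,3): δ = 24.39°  ✓
  (0,4): δ = 53.94°  ·
  (0,5): δ = 111.63°  ·
  (1,2): δ = 94.96°  ·
  (1,3): δ = 30.93°  ✓
  (1,4): δ = 1.39°  ✓
  (1,5): δ = 56.30°  ·
  (2,3): δ = 115.97°  ·
  (2,4): δ = 86.42°  ·
  (2,5): δ = 28.73°  ✓
  (3,4): δ = 150.45°  ·
  (3,5): δ = 92.76°  ·
  (4,5): δ = 122.31°  ·
antipodal pairs: 4

count = 4; pairs: (0,3), (1,3), (1,4), (2,5)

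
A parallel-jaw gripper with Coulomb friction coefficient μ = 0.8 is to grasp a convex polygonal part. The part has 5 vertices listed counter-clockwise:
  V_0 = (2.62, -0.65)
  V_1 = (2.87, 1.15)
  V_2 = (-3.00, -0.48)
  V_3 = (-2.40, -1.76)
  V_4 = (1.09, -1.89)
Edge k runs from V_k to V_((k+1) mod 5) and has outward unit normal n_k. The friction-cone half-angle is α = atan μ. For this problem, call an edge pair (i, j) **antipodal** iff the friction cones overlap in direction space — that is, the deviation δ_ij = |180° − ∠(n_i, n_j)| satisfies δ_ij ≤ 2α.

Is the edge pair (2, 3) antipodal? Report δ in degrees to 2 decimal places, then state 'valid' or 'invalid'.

δ = 117.25°, invalid

α = atan 0.8 = 38.66°;  2α = 77.32°
edge 2: e_2 = (+0.60, -1.28);  n_2 = (-0.9055, -0.4244)
edge 3: e_3 = (+3.49, -0.13);  n_3 = (-0.0372, -0.9993)
∠(n_2, n_3) = 62.75°
δ = |180° − 62.75°| = 117.25°
117.25° > 2α = 77.32°  →  invalid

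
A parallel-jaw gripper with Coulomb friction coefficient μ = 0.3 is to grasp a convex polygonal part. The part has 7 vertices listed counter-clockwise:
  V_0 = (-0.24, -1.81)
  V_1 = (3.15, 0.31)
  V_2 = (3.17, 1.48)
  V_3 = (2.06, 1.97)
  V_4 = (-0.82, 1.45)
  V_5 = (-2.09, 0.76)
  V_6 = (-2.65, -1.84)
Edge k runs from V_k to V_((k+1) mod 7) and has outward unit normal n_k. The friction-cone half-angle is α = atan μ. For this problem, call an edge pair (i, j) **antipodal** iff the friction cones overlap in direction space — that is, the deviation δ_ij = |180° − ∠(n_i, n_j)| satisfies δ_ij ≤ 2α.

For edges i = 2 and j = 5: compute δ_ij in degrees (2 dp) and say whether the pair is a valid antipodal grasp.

δ = 78.34°, invalid

α = atan 0.3 = 16.70°;  2α = 33.40°
edge 2: e_2 = (-1.11, +0.49);  n_2 = (+0.4038, +0.9148)
edge 5: e_5 = (-0.56, -2.60);  n_5 = (-0.9776, +0.2106)
∠(n_2, n_5) = 101.66°
δ = |180° − 101.66°| = 78.34°
78.34° > 2α = 33.40°  →  invalid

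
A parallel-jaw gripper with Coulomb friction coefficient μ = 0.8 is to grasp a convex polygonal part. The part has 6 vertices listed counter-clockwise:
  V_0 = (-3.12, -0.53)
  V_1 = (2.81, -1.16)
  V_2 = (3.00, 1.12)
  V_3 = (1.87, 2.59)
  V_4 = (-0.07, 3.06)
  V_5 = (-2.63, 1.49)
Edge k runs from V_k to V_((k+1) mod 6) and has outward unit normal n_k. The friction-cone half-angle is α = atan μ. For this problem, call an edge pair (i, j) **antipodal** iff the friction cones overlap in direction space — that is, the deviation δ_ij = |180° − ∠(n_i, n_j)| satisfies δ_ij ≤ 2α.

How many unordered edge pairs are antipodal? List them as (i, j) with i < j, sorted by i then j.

α = atan 0.8 = 38.66°;  2α = 77.32°
n_0 = (-0.1056, -0.9944)
n_1 = (+0.9965, -0.0830)
n_2 = (+0.7928, +0.6095)
n_3 = (+0.2355, +0.9719)
n_4 = (-0.5228, +0.8525)
n_5 = (-0.9718, +0.2357)
  (0,1): δ = 88.70°  ·
  (0,2): δ = 46.39°  ✓
  (0,3): δ = 7.55°  ✓
  (0,4): δ = 37.58°  ✓
  (0,5): δ = 82.43°  ·
  (1,2): δ = 137.69°  ·
  (1,3): δ = 98.85°  ·
  (1,4): δ = 53.72°  ✓
  (1,5): δ = 8.87°  ✓
  (2,3): δ = 141.17°  ·
  (2,4): δ = 96.03°  ·
  (2,5): δ = 51.18°  ✓
  (3,4): δ = 134.86°  ·
  (3,5): δ = 90.02°  ·
  (4,5): δ = 135.16°  ·
antipodal pairs: 6

count = 6; pairs: (0,2), (0,3), (0,4), (1,4), (1,5), (2,5)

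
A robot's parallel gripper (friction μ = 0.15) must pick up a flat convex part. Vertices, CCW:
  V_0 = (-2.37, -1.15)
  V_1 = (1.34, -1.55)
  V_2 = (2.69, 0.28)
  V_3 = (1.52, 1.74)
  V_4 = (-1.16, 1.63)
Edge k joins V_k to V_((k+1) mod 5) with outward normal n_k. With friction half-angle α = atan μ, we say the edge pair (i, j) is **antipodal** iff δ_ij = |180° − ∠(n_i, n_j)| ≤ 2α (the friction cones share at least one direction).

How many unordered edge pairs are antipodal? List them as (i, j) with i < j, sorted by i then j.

count = 2; pairs: (0,3), (1,4)

α = atan 0.15 = 8.53°;  2α = 17.06°
n_0 = (-0.1072, -0.9942)
n_1 = (+0.8047, -0.5936)
n_2 = (+0.7803, +0.6253)
n_3 = (-0.0410, +0.9992)
n_4 = (-0.9169, +0.3991)
  (0,1): δ = 120.26°  ·
  (0,2): δ = 45.14°  ·
  (0,3): δ = 8.50°  ✓
  (0,4): δ = 72.63°  ·
  (1,2): δ = 104.88°  ·
  (1,3): δ = 51.23°  ·
  (1,4): δ = 12.90°  ✓
  (2,3): δ = 126.36°  ·
  (2,4): δ = 62.23°  ·
  (3,4): δ = 115.87°  ·
antipodal pairs: 2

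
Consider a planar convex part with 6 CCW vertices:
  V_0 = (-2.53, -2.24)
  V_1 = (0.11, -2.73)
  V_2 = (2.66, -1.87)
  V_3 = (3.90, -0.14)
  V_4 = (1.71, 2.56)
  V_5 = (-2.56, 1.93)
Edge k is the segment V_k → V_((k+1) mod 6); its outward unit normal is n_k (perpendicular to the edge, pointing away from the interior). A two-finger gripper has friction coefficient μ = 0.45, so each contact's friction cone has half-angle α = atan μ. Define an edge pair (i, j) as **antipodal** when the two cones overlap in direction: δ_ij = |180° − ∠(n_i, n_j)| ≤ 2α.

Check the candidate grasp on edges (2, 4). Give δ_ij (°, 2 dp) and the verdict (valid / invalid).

δ = 45.98°, valid

α = atan 0.45 = 24.23°;  2α = 48.46°
edge 2: e_2 = (+1.24, +1.73);  n_2 = (+0.8128, -0.5826)
edge 4: e_4 = (-4.27, -0.63);  n_4 = (-0.1460, +0.9893)
∠(n_2, n_4) = 134.02°
δ = |180° − 134.02°| = 45.98°
45.98° ≤ 2α = 48.46°  →  valid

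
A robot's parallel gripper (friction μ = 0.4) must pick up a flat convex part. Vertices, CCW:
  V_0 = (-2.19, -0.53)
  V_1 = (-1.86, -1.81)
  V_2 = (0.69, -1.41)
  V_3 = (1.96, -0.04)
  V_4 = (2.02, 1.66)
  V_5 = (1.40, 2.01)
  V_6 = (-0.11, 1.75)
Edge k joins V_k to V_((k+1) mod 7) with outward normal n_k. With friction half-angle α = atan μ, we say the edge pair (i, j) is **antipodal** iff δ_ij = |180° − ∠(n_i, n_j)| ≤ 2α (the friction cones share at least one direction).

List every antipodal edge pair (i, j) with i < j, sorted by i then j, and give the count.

count = 7; pairs: (0,3), (1,4), (1,5), (1,6), (2,5), (2,6), (3,6)

α = atan 0.4 = 21.80°;  2α = 43.60°
n_0 = (-0.9683, -0.2496)
n_1 = (+0.1550, -0.9879)
n_2 = (+0.7334, -0.6798)
n_3 = (+0.9994, -0.0353)
n_4 = (+0.4916, +0.8708)
n_5 = (-0.1697, +0.9855)
n_6 = (-0.7388, +0.6740)
  (0,1): δ = 95.54°  ·
  (0,2): δ = 57.29°  ·
  (0,3): δ = 16.48°  ✓
  (0,4): δ = 46.10°  ·
  (0,5): δ = 85.31°  ·
  (0,6): δ = 123.17°  ·
  (1,2): δ = 141.75°  ·
  (1,3): δ = 100.94°  ·
  (1,4): δ = 38.36°  ✓
  (1,5): δ = 0.85°  ✓
  (1,6): δ = 38.71°  ✓
  (2,3): δ = 139.19°  ·
  (2,4): δ = 76.61°  ·
  (2,5): δ = 37.40°  ✓
  (2,6): δ = 0.46°  ✓
  (3,4): δ = 117.42°  ·
  (3,5): δ = 78.21°  ·
  (3,6): δ = 40.35°  ✓
  (4,5): δ = 140.78°  ·
  (4,6): δ = 102.93°  ·
  (5,6): δ = 142.14°  ·
antipodal pairs: 7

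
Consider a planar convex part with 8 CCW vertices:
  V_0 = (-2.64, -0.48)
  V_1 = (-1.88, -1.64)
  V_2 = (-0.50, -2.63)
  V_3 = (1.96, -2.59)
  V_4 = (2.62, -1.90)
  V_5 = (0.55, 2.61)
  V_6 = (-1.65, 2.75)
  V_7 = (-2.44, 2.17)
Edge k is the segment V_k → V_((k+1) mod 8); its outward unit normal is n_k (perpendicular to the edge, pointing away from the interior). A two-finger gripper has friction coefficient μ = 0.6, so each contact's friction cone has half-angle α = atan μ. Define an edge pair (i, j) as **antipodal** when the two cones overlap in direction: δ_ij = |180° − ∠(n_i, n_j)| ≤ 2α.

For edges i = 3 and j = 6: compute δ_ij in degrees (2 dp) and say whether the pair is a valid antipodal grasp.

α = atan 0.6 = 30.96°;  2α = 61.93°
edge 3: e_3 = (+0.66, +0.69);  n_3 = (+0.7226, -0.6912)
edge 6: e_6 = (-0.79, -0.58);  n_6 = (-0.5918, +0.8061)
∠(n_3, n_6) = 170.01°
δ = |180° − 170.01°| = 9.99°
9.99° ≤ 2α = 61.93°  →  valid

δ = 9.99°, valid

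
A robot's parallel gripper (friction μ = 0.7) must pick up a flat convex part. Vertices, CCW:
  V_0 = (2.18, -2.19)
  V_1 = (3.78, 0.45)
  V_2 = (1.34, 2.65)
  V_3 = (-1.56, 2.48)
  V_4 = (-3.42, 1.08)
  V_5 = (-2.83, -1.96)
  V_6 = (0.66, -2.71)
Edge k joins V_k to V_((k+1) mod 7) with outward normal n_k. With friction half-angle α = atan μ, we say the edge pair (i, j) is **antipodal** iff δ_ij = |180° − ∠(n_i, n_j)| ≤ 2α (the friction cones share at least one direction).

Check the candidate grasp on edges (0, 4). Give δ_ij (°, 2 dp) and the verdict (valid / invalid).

α = atan 0.7 = 34.99°;  2α = 69.98°
edge 0: e_0 = (+1.60, +2.64);  n_0 = (+0.8552, -0.5183)
edge 4: e_4 = (+0.59, -3.04);  n_4 = (-0.9817, -0.1905)
∠(n_0, n_4) = 137.80°
δ = |180° − 137.80°| = 42.20°
42.20° ≤ 2α = 69.98°  →  valid

δ = 42.20°, valid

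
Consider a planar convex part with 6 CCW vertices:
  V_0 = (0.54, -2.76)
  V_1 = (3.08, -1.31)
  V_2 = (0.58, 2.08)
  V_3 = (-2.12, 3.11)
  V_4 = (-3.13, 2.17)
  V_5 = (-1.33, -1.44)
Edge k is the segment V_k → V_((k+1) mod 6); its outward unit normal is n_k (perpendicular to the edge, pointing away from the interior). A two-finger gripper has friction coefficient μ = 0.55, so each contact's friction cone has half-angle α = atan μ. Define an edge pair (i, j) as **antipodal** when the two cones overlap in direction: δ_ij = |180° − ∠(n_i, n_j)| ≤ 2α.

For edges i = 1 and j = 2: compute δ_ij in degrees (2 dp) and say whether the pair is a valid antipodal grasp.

δ = 147.29°, invalid

α = atan 0.55 = 28.81°;  2α = 57.62°
edge 1: e_1 = (-2.50, +3.39);  n_1 = (+0.8048, +0.5935)
edge 2: e_2 = (-2.70, +1.03);  n_2 = (+0.3564, +0.9343)
∠(n_1, n_2) = 32.71°
δ = |180° − 32.71°| = 147.29°
147.29° > 2α = 57.62°  →  invalid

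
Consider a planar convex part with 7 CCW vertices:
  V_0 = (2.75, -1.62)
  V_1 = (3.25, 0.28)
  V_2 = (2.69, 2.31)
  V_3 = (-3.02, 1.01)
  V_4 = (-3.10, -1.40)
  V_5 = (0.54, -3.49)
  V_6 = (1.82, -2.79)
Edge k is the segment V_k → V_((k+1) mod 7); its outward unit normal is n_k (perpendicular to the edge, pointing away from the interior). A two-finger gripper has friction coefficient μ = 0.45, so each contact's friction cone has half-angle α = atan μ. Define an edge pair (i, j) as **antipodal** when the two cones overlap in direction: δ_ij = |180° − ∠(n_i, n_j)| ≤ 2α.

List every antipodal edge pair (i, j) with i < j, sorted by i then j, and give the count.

count = 7; pairs: (0,3), (1,3), (1,4), (2,4), (2,5), (2,6), (3,6)

α = atan 0.45 = 24.23°;  2α = 48.46°
n_0 = (+0.9671, -0.2545)
n_1 = (+0.9640, +0.2659)
n_2 = (-0.2220, +0.9750)
n_3 = (-0.9994, +0.0332)
n_4 = (-0.4979, -0.8672)
n_5 = (+0.4798, -0.8774)
n_6 = (+0.7828, -0.6222)
  (0,1): δ = 149.83°  ·
  (0,2): δ = 62.43°  ·
  (0,3): δ = 12.84°  ✓
  (0,4): δ = 74.88°  ·
  (0,5): δ = 133.42°  ·
  (0,6): δ = 156.26°  ·
  (1,2): δ = 92.60°  ·
  (1,3): δ = 17.32°  ✓
  (1,4): δ = 44.71°  ✓
  (1,5): δ = 103.25°  ·
  (1,6): δ = 126.10°  ·
  (2,3): δ = 104.73°  ·
  (2,4): δ = 42.69°  ✓
  (2,5): δ = 15.85°  ✓
  (2,6): δ = 38.69°  ✓
  (3,4): δ = 117.96°  ·
  (3,5): δ = 59.43°  ·
  (3,6): δ = 36.58°  ✓
  (4,5): δ = 121.46°  ·
  (4,6): δ = 98.62°  ·
  (5,6): δ = 157.15°  ·
antipodal pairs: 7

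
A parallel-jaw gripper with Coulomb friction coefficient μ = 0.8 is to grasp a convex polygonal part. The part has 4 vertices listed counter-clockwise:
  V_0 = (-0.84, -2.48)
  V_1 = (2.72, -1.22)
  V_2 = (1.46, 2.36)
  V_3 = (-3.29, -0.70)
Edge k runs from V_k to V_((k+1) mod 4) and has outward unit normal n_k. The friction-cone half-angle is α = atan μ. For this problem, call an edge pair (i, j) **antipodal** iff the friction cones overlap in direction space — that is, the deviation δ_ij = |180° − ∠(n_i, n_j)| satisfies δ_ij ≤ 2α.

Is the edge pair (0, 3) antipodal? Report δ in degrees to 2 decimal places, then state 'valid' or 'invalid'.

α = atan 0.8 = 38.66°;  2α = 77.32°
edge 0: e_0 = (+3.56, +1.26);  n_0 = (+0.3337, -0.9427)
edge 3: e_3 = (+2.45, -1.78);  n_3 = (-0.5878, -0.8090)
∠(n_0, n_3) = 55.49°
δ = |180° − 55.49°| = 124.51°
124.51° > 2α = 77.32°  →  invalid

δ = 124.51°, invalid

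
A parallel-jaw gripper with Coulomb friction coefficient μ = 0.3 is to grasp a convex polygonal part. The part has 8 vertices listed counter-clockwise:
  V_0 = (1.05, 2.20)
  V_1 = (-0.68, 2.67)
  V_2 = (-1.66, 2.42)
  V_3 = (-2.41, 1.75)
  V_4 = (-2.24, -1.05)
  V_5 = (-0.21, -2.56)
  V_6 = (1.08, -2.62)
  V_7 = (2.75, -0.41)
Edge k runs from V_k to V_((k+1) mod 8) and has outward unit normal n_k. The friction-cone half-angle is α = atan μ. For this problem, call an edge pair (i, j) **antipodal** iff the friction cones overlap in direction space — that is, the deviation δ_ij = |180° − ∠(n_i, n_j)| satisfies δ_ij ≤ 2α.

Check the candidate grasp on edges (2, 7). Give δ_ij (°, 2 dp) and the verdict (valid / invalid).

δ = 81.30°, invalid

α = atan 0.3 = 16.70°;  2α = 33.40°
edge 2: e_2 = (-0.75, -0.67);  n_2 = (-0.6662, +0.7458)
edge 7: e_7 = (-1.70, +2.61);  n_7 = (+0.8379, +0.5458)
∠(n_2, n_7) = 98.70°
δ = |180° − 98.70°| = 81.30°
81.30° > 2α = 33.40°  →  invalid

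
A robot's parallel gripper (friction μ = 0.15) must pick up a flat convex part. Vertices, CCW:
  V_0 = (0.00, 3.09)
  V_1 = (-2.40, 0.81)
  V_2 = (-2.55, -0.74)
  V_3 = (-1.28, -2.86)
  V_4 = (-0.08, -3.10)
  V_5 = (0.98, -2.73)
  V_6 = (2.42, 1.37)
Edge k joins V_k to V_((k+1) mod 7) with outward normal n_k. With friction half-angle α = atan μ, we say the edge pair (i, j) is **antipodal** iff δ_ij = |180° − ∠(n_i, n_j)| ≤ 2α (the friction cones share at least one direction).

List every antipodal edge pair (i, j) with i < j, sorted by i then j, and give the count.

count = 1; pairs: (1,5)

α = atan 0.15 = 8.53°;  2α = 17.06°
n_0 = (-0.6887, +0.7250)
n_1 = (-0.9954, +0.0963)
n_2 = (-0.8578, -0.5139)
n_3 = (-0.1961, -0.9806)
n_4 = (+0.3296, -0.9441)
n_5 = (+0.9435, -0.3314)
n_6 = (+0.5793, +0.8151)
  (0,1): δ = 139.06°  ·
  (0,2): δ = 102.61°  ·
  (0,3): δ = 54.84°  ·
  (0,4): δ = 24.29°  ·
  (0,5): δ = 27.12°  ·
  (0,6): δ = 101.07°  ·
  (1,2): δ = 143.55°  ·
  (1,3): δ = 95.78°  ·
  (1,4): δ = 65.23°  ·
  (1,5): δ = 13.82°  ✓
  (1,6): δ = 60.12°  ·
  (2,3): δ = 132.23°  ·
  (2,4): δ = 101.68°  ·
  (2,5): δ = 50.28°  ·
  (2,6): δ = 23.67°  ·
  (3,4): δ = 149.45°  ·
  (3,5): δ = 98.04°  ·
  (3,6): δ = 24.09°  ·
  (4,5): δ = 128.59°  ·
  (4,6): δ = 54.64°  ·
  (5,6): δ = 106.05°  ·
antipodal pairs: 1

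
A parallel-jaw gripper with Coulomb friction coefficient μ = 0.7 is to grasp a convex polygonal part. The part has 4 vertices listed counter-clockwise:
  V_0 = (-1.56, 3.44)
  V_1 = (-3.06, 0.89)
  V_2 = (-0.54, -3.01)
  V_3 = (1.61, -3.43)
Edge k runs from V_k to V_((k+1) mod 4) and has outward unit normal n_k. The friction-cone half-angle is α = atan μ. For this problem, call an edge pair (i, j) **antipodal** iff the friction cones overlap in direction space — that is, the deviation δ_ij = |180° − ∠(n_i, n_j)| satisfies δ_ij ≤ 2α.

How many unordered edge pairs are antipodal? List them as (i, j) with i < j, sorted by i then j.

count = 3; pairs: (0,3), (1,3), (2,3)

α = atan 0.7 = 34.99°;  2α = 69.98°
n_0 = (-0.8619, +0.5070)
n_1 = (-0.8399, -0.5427)
n_2 = (-0.1917, -0.9814)
n_3 = (+0.9080, +0.4190)
  (0,1): δ = 116.67°  ·
  (0,2): δ = 70.59°  ·
  (0,3): δ = 55.24°  ✓
  (1,2): δ = 133.92°  ·
  (1,3): δ = 8.10°  ✓
  (2,3): δ = 54.18°  ✓
antipodal pairs: 3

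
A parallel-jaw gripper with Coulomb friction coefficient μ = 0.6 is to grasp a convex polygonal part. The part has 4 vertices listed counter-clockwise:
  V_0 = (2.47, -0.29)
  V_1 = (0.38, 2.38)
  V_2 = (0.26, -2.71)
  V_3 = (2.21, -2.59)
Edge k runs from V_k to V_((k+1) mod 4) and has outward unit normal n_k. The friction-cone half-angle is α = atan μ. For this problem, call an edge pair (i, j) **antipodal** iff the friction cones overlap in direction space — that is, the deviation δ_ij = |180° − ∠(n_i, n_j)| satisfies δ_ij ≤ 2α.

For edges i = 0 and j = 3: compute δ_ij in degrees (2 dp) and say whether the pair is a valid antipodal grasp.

δ = 135.50°, invalid

α = atan 0.6 = 30.96°;  2α = 61.93°
edge 0: e_0 = (-2.09, +2.67);  n_0 = (+0.7874, +0.6164)
edge 3: e_3 = (+0.26, +2.30);  n_3 = (+0.9937, -0.1123)
∠(n_0, n_3) = 44.50°
δ = |180° − 44.50°| = 135.50°
135.50° > 2α = 61.93°  →  invalid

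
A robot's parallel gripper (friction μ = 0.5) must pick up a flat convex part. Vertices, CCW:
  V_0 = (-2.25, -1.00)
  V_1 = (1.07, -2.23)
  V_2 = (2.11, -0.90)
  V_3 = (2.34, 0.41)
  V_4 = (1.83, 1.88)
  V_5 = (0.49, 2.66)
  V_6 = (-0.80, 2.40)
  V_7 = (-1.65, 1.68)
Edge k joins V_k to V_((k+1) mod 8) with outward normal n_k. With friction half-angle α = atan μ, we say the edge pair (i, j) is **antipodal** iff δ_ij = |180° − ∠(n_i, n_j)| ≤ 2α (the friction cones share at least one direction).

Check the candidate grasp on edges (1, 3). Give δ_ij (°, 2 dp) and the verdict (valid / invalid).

α = atan 0.5 = 26.57°;  2α = 53.13°
edge 1: e_1 = (+1.04, +1.33);  n_1 = (+0.7878, -0.6160)
edge 3: e_3 = (-0.51, +1.47);  n_3 = (+0.9448, +0.3278)
∠(n_1, n_3) = 57.16°
δ = |180° − 57.16°| = 122.84°
122.84° > 2α = 53.13°  →  invalid

δ = 122.84°, invalid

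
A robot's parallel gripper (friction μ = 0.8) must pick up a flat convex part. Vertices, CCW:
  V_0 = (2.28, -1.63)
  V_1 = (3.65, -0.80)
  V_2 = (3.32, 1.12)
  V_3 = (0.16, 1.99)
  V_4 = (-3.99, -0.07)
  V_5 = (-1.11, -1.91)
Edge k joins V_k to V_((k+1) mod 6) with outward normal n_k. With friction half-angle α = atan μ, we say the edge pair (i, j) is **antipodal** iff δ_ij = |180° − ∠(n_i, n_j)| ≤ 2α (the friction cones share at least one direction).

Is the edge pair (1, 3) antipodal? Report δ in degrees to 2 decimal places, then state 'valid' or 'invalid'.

δ = 73.35°, valid

α = atan 0.8 = 38.66°;  2α = 77.32°
edge 1: e_1 = (-0.33, +1.92);  n_1 = (+0.9855, +0.1694)
edge 3: e_3 = (-4.15, -2.06);  n_3 = (-0.4446, +0.8957)
∠(n_1, n_3) = 106.65°
δ = |180° − 106.65°| = 73.35°
73.35° ≤ 2α = 77.32°  →  valid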